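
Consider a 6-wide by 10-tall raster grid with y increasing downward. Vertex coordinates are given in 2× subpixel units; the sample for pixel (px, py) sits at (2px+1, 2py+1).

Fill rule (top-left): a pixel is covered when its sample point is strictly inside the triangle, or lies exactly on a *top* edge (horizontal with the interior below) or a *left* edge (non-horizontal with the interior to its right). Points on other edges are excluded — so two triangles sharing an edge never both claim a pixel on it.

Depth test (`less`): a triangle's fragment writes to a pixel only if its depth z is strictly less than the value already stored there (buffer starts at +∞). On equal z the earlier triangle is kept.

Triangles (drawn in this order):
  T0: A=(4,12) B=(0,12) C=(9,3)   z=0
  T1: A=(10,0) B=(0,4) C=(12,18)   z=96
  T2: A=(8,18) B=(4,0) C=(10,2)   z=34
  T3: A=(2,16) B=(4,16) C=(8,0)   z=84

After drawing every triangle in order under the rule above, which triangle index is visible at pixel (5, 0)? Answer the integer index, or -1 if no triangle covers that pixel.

T0:
  2·area = 36
  edge (4, 12)→(0, 12): d=(-4,0) right/bottom  bias=-1
  edge (0, 12)→(9, 3): d=(9,-9) top-left  bias=+0
  edge (9, 3)→(4, 12): d=(-5,9) right/bottom  bias=-1
    (5,0)@(11, 1): e=[44,0,-8] → ·  [on edge]
    (4,1)@(9, 3): e=[36,0,0] → ·  [on edge]
    (3,2)@(7, 5): e=[28,0,8] → █  [on edge]
    (4,2)@(9, 5): e=[28,18,-10] → ·
    (2,3)@(5, 7): e=[20,0,16] → █  [on edge]
    (3,3)@(7, 7): e=[20,18,-2] → ·
    (1,4)@(3, 9): e=[12,0,24] → █  [on edge]
    (3,4)@(7, 9): e=[12,36,-12] → ·
    (0,5)@(1, 11): e=[4,0,32] → █  [on edge]
    (2,5)@(5, 11): e=[4,36,-4] → ·
    (0,6)@(1, 13): e=[-4,18,22] → ·
    (1,6)@(3, 13): e=[-4,36,4] → ·
  covered (6 px):
    · · · · · ·
    · · · · · ·
    · · · █ · ·
    · · █ · · ·
    · █ █ · · ·
    █ █ · · · ·
    · · · · · ·
    · · · · · ·
    · · · · · ·
    · · · · · ·
T1:
  2·area = 188  (B↔C swapped to make it positive)
  edge (10, 0)→(12, 18): d=(2,18) right/bottom  bias=-1
  edge (12, 18)→(0, 4): d=(-12,-14) top-left  bias=+0
  edge (0, 4)→(10, 0): d=(10,-4) top-left  bias=+0
    (4,0)@(9, 1): e=[20,162,6] → █
    (5,0)@(11, 1): e=[-16,190,14] → ·
    (1,1)@(3, 3): e=[132,54,2] → █
    (2,1)@(5, 3): e=[96,82,10] → █
    (3,1)@(7, 3): e=[60,110,18] → █
    (5,1)@(11, 3): e=[-12,166,34] → ·
    (0,2)@(1, 5): e=[172,2,14] → █
    (5,2)@(11, 5): e=[-8,142,54] → ·
    (0,3)@(1, 7): e=[176,-22,34] → ·
    (1,3)@(3, 7): e=[140,6,42] → █
    (5,3)@(11, 7): e=[-4,118,74] → ·
    (1,4)@(3, 9): e=[144,-18,62] → ·
    (5,4)@(11, 9): e=[0,94,94] → ·  [on edge]
  covered (23 px):
    · · · · █ ·
    · █ █ █ █ ·
    █ █ █ █ █ ·
    · █ █ █ █ ·
    · · █ █ █ ·
    · · · █ █ █
    · · · · █ █
    · · · · · █
    · · · · · ·
    · · · · · ·
T2:
  2·area = 100
  edge (8, 18)→(4, 0): d=(-4,-18) top-left  bias=+0
  edge (4, 0)→(10, 2): d=(6,2) right/bottom  bias=-1
  edge (10, 2)→(8, 18): d=(-2,16) right/bottom  bias=-1
    (2,0)@(5, 1): e=[14,4,82] → █
    (3,0)@(7, 1): e=[50,0,50] → ·  [on edge]
    (2,1)@(5, 3): e=[6,16,78] → █
    (3,1)@(7, 3): e=[42,12,46] → █
    (4,1)@(9, 3): e=[78,8,14] → █
    (5,1)@(11, 3): e=[114,4,-18] → ·
    (2,2)@(5, 5): e=[-2,28,74] → ·
    (3,2)@(7, 5): e=[34,24,42] → █
    (5,2)@(11, 5): e=[106,16,-22] → ·
    (3,3)@(7, 7): e=[26,36,38] → █
    (5,3)@(11, 7): e=[98,28,-26] → ·
    (3,4)@(7, 9): e=[18,48,34] → █
  covered (12 px):
    · · █ · · ·
    · · █ █ █ ·
    · · · █ █ ·
    · · · █ █ ·
    · · · █ █ ·
    · · · █ · ·
    · · · █ · ·
    · · · · · ·
    · · · · · ·
    · · · · · ·
T3:
  2·area = 32  (B↔C swapped to make it positive)
  edge (2, 16)→(8, 0): d=(6,-16) top-left  bias=+0
  edge (8, 0)→(4, 16): d=(-4,16) right/bottom  bias=-1
  edge (4, 16)→(2, 16): d=(-2,0) right/bottom  bias=-1
    (3,1)@(7, 3): e=[2,4,26] → █
    (4,1)@(9, 3): e=[34,-28,26] → ·
    (3,2)@(7, 5): e=[14,-4,22] → ·
    (2,4)@(5, 9): e=[6,12,14] → █
    (3,4)@(7, 9): e=[38,-20,14] → ·
    (2,5)@(5, 11): e=[18,4,10] → █
    (3,5)@(7, 11): e=[50,-28,10] → ·
    (2,6)@(5, 13): e=[30,-4,6] → ·
    (1,7)@(3, 15): e=[10,20,2] → █
    (2,7)@(5, 15): e=[42,-12,2] → ·
    (1,8)@(3, 17): e=[22,12,-2] → ·
  covered (4 px):
    · · · · · ·
    · · · █ · ·
    · · · · · ·
    · · · · · ·
    · · █ · · ·
    · · █ · · ·
    · · · · · ·
    · █ · · · ·
    · · · · · ·
    · · · · · ·

Z-buffer (winner per pixel, '.' = empty):
  . . 2 . 1 .
  . 1 2 2 2 .
  1 1 1 0 2 .
  . 1 0 2 2 .
  . 0 0 2 2 .
  0 0 3 2 1 1
  . . . 2 1 1
  . 3 . . . 1
  . . . . . .
  . . . . . .

Answer: -1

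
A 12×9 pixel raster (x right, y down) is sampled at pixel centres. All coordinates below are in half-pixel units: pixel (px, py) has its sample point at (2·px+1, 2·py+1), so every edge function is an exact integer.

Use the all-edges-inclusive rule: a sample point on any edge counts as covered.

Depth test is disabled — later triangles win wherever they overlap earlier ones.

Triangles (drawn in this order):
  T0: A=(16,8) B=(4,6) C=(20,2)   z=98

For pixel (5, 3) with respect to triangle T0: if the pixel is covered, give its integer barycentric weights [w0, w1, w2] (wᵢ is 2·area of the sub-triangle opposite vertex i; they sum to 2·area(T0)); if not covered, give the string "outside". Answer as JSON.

T0:
  2·area = 80
  edge (16, 8)→(4, 6): d=(-12,-2) inclusive
  edge (4, 6)→(20, 2): d=(16,-4) inclusive
  edge (20, 2)→(16, 8): d=(-4,6) inclusive
    (8,1)@(17, 3): e=[62,4,14] → #
    (9,1)@(19, 3): e=[66,12,2] → #
    (10,1)@(21, 3): e=[70,20,-10] → ·
    (4,2)@(9, 5): e=[22,4,54] → #
    (5,2)@(11, 5): e=[26,12,42] → #
    (6,2)@(13, 5): e=[30,20,30] → #
    (7,2)@(15, 5): e=[34,28,18] → #
    (9,2)@(19, 5): e=[42,44,-6] → ·
    (4,3)@(9, 7): e=[-2,36,46] → ·
    (5,3)@(11, 7): e=[2,44,34] → #
    (8,3)@(17, 7): e=[14,68,-2] → ·
    (5,4)@(11, 9): e=[-22,76,26] → ·
  covered (10 px):
    · · · · · · · · · · · ·
    · · · · · · · · # # · ·
    · · · · # # # # # · · ·
    · · · · · # # # · · · ·
    · · · · · · · · · · · ·
    · · · · · · · · · · · ·
    · · · · · · · · · · · ·
    · · · · · · · · · · · ·
    · · · · · · · · · · · ·

Result: [44,34,2]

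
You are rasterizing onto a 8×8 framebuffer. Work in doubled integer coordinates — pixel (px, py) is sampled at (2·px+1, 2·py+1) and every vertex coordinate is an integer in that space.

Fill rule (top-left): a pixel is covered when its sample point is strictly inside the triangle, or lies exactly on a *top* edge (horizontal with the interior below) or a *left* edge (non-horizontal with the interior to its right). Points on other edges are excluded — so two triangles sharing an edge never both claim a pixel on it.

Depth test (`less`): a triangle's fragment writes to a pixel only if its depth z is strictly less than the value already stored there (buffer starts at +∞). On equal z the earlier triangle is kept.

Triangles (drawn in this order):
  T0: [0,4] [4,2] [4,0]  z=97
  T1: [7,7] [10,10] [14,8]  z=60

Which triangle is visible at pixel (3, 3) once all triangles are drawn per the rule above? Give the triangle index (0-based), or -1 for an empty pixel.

T0:
  2·area = 8  (B↔C swapped to make it positive)
  edge (0, 4)→(4, 0): d=(4,-4) top-left  bias=+0
  edge (4, 0)→(4, 2): d=(0,2) right/bottom  bias=-1
  edge (4, 2)→(0, 4): d=(-4,2) right/bottom  bias=-1
    (1,0)@(3, 1): e=[0,2,6] → █  [on edge]
    (2,0)@(5, 1): e=[8,-2,2] → ·
    (0,1)@(1, 3): e=[0,6,2] → █  [on edge]
    (1,1)@(3, 3): e=[8,2,-2] → ·
    (0,2)@(1, 5): e=[8,6,-6] → ·
  covered (2 px):
    · █ · · · · · ·
    █ · · · · · · ·
    · · · · · · · ·
    · · · · · · · ·
    · · · · · · · ·
    · · · · · · · ·
    · · · · · · · ·
    · · · · · · · ·
T1:
  2·area = 18  (B↔C swapped to make it positive)
  edge (7, 7)→(14, 8): d=(7,1) right/bottom  bias=-1
  edge (14, 8)→(10, 10): d=(-4,2) right/bottom  bias=-1
  edge (10, 10)→(7, 7): d=(-3,-3) top-left  bias=+0
    (0,0)@(1, 1): e=[-36,54,0] → ·  [on edge]
    (1,1)@(3, 3): e=[-24,42,0] → ·  [on edge]
    (2,2)@(5, 5): e=[-12,30,0] → ·  [on edge]
    (3,3)@(7, 7): e=[0,18,0] → ·  [on edge]
    (4,4)@(9, 9): e=[12,6,0] → █  [on edge]
    (5,4)@(11, 9): e=[10,2,6] → █
    (6,4)@(13, 9): e=[8,-2,12] → ·
    (4,5)@(9, 11): e=[26,-2,-6] → ·
    (5,5)@(11, 11): e=[24,-6,0] → ·  [on edge]
    (6,6)@(13, 13): e=[36,-18,0] → ·  [on edge]
    (7,7)@(15, 15): e=[48,-30,0] → ·  [on edge]
  covered (2 px):
    · · · · · · · ·
    · · · · · · · ·
    · · · · · · · ·
    · · · · · · · ·
    · · · · █ █ · ·
    · · · · · · · ·
    · · · · · · · ·
    · · · · · · · ·

Z-buffer (winner per pixel, '.' = empty):
  . 0 . . . . . .
  0 . . . . . . .
  . . . . . . . .
  . . . . . . . .
  . . . . 1 1 . .
  . . . . . . . .
  . . . . . . . .
  . . . . . . . .

Answer: -1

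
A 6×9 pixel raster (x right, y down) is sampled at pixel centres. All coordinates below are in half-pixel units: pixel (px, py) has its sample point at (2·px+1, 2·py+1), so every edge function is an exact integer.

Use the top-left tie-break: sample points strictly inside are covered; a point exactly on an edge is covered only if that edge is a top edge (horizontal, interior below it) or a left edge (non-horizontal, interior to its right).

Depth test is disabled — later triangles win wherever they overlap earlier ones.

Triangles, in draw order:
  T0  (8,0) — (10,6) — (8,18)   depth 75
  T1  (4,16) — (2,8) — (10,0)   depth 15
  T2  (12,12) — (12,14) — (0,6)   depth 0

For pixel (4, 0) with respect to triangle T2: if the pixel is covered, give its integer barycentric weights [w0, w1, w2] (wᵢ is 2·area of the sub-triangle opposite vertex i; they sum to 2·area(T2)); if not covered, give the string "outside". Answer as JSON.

T0:
  2·area = 36
  edge (8, 0)→(10, 6): d=(2,6) right/bottom  bias=-1
  edge (10, 6)→(8, 18): d=(-2,12) right/bottom  bias=-1
  edge (8, 18)→(8, 0): d=(0,-18) top-left  bias=+0
    (4,1)@(9, 3): e=[0,18,18] → .  [on edge]
    (4,2)@(9, 5): e=[4,14,18] → X
    (5,2)@(11, 5): e=[-8,-10,54] → .
    (4,3)@(9, 7): e=[8,10,18] → X
    (5,3)@(11, 7): e=[-4,-14,54] → .
    (4,4)@(9, 9): e=[12,6,18] → X
    (5,4)@(11, 9): e=[0,-18,54] → .  [on edge]
    (4,5)@(9, 11): e=[16,2,18] → X
    (5,5)@(11, 11): e=[4,-22,54] → .
    (4,6)@(9, 13): e=[20,-2,18] → .
  covered (4 px):
    . . . . . .
    . . . . . .
    . . . . X .
    . . . . X .
    . . . . X .
    . . . . X .
    . . . . . .
    . . . . . .
    . . . . . .
T1:
  2·area = 80
  edge (4, 16)→(2, 8): d=(-2,-8) top-left  bias=+0
  edge (2, 8)→(10, 0): d=(8,-8) top-left  bias=+0
  edge (10, 0)→(4, 16): d=(-6,16) right/bottom  bias=-1
    (4,0)@(9, 1): e=[70,0,10] → X  [on edge]
    (5,0)@(11, 1): e=[86,16,-22] → .
    (3,1)@(7, 3): e=[50,0,30] → X  [on edge]
    (4,1)@(9, 3): e=[66,16,-2] → .
    (2,2)@(5, 5): e=[30,0,50] → X  [on edge]
    (4,2)@(9, 5): e=[62,32,-14] → .
    (1,3)@(3, 7): e=[10,0,70] → X  [on edge]
    (4,3)@(9, 7): e=[58,48,-26] → .
    (0,4)@(1, 9): e=[-10,0,90] → .  [on edge]
    (1,4)@(3, 9): e=[6,16,58] → X
    (3,4)@(7, 9): e=[38,48,-6] → .
    (1,5)@(3, 11): e=[2,32,46] → X
  covered (12 px):
    . . . . X .
    . . . X . .
    . . X X . .
    . X X X . .
    . X X . . .
    . X X . . .
    . . X . . .
    . . . . . .
    . . . . . .
T2:
  2·area = 24
  edge (12, 12)→(12, 14): d=(0,2) right/bottom  bias=-1
  edge (12, 14)→(0, 6): d=(-12,-8) top-left  bias=+0
  edge (0, 6)→(12, 12): d=(12,6) right/bottom  bias=-1
    (2,4)@(5, 9): e=[14,4,6] → X
    (3,4)@(7, 9): e=[10,20,-6] → .
    (2,5)@(5, 11): e=[14,-20,30] → .
    (4,5)@(9, 11): e=[6,12,6] → X
    (5,5)@(11, 11): e=[2,28,-6] → .
    (4,6)@(9, 13): e=[6,-12,30] → .
    (5,6)@(11, 13): e=[2,4,18] → X
    (5,7)@(11, 15): e=[2,-20,42] → .
  covered (3 px):
    . . . . . .
    . . . . . .
    . . . . . .
    . . . . . .
    . . X . . .
    . . . . X .
    . . . . . X
    . . . . . .
    . . . . . .

Answer: "outside"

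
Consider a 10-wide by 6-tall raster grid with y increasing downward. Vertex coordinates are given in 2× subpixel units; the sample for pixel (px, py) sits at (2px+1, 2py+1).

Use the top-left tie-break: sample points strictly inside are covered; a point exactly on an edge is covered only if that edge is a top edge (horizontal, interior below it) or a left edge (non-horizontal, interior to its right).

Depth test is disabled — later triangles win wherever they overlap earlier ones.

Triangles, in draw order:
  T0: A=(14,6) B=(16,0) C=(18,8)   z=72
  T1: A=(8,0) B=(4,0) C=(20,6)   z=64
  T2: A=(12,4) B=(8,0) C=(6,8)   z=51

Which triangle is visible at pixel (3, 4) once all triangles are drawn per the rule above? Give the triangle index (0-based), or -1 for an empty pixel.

T0:
  2·area = 28
  edge (14, 6)→(16, 0): d=(2,-6) top-left  bias=+0
  edge (16, 0)→(18, 8): d=(2,8) right/bottom  bias=-1
  edge (18, 8)→(14, 6): d=(-4,-2) top-left  bias=+0
    (7,1)@(15, 3): e=[0,14,14] → #  [on edge]
    (8,1)@(17, 3): e=[12,-2,18] → ·
    (7,2)@(15, 5): e=[4,18,6] → #
    (8,2)@(17, 5): e=[16,2,10] → #
    (9,2)@(19, 5): e=[28,-14,14] → ·
    (7,3)@(15, 7): e=[8,22,-2] → ·
    (8,3)@(17, 7): e=[20,6,2] → #
    (9,3)@(19, 7): e=[32,-10,6] → ·
    (6,4)@(13, 9): e=[0,42,-14] → ·  [on edge]
    (8,4)@(17, 9): e=[24,10,-6] → ·
  covered (4 px):
    · · · · · · · · · ·
    · · · · · · · # · ·
    · · · · · · · # # ·
    · · · · · · · · # ·
    · · · · · · · · · ·
    · · · · · · · · · ·
T1:
  2·area = 24  (B↔C swapped to make it positive)
  edge (8, 0)→(20, 6): d=(12,6) right/bottom  bias=-1
  edge (20, 6)→(4, 0): d=(-16,-6) top-left  bias=+0
  edge (4, 0)→(8, 0): d=(4,0) top-left  bias=+0
    (3,0)@(7, 1): e=[18,2,4] → #
    (4,0)@(9, 1): e=[6,14,4] → #
    (5,0)@(11, 1): e=[-6,26,4] → ·
    (3,1)@(7, 3): e=[42,-30,12] → ·
    (4,1)@(9, 3): e=[30,-18,12] → ·
    (6,1)@(13, 3): e=[6,6,12] → #
    (7,1)@(15, 3): e=[-6,18,12] → ·
    (6,2)@(13, 5): e=[30,-26,20] → ·
  covered (3 px):
    · · · # # · · · · ·
    · · · · · · # · · ·
    · · · · · · · · · ·
    · · · · · · · · · ·
    · · · · · · · · · ·
    · · · · · · · · · ·
T2:
  2·area = 40  (B↔C swapped to make it positive)
  edge (12, 4)→(6, 8): d=(-6,4) right/bottom  bias=-1
  edge (6, 8)→(8, 0): d=(2,-8) top-left  bias=+0
  edge (8, 0)→(12, 4): d=(4,4) right/bottom  bias=-1
    (4,0)@(9, 1): e=[30,10,0] → ·  [on edge]
    (4,1)@(9, 3): e=[18,14,8] → #
    (5,1)@(11, 3): e=[10,30,0] → ·  [on edge]
    (3,2)@(7, 5): e=[14,2,24] → #
    (5,2)@(11, 5): e=[-2,34,8] → ·
    (6,2)@(13, 5): e=[-10,50,0] → ·  [on edge]
    (3,3)@(7, 7): e=[2,6,32] → #
    (4,3)@(9, 7): e=[-6,22,24] → ·
    (7,3)@(15, 7): e=[-30,70,0] → ·  [on edge]
    (3,4)@(7, 9): e=[-10,10,40] → ·
    (8,4)@(17, 9): e=[-50,90,0] → ·  [on edge]
    (9,5)@(19, 11): e=[-70,110,0] → ·  [on edge]
  covered (4 px):
    · · · · · · · · · ·
    · · · · # · · · · ·
    · · · # # · · · · ·
    · · · # · · · · · ·
    · · · · · · · · · ·
    · · · · · · · · · ·

Z-buffer (winner per pixel, '.' = empty):
  . . . 1 1 . . . . .
  . . . . 2 . 1 0 . .
  . . . 2 2 . . 0 0 .
  . . . 2 . . . . 0 .
  . . . . . . . . . .
  . . . . . . . . . .

Answer: -1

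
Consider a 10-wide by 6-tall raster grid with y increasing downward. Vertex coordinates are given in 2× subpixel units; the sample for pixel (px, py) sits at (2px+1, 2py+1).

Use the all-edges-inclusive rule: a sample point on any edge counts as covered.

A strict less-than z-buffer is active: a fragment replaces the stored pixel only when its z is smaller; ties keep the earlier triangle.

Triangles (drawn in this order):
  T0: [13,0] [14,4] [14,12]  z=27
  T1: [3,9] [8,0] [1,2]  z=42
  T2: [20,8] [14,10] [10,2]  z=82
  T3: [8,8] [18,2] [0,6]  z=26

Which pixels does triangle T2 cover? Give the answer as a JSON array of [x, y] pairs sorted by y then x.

T0:
  2·area = 8
  edge (13, 0)→(14, 4): d=(1,4) inclusive
  edge (14, 4)→(14, 12): d=(0,8) inclusive
  edge (14, 12)→(13, 0): d=(-1,-12) inclusive
  covered (0 px):
    . . . . . . . . . .
    . . . . . . . . . .
    . . . . . . . . . .
    . . . . . . . . . .
    . . . . . . . . . .
    . . . . . . . . . .
T1:
  2·area = 53  (B↔C swapped to make it positive)
  edge (3, 9)→(1, 2): d=(-2,-7) inclusive
  edge (1, 2)→(8, 0): d=(7,-2) inclusive
  edge (8, 0)→(3, 9): d=(-5,9) inclusive
    (2,0)@(5, 1): e=[30,1,22] → X
    (3,0)@(7, 1): e=[44,5,4] → X
    (4,0)@(9, 1): e=[58,9,-14] → .
    (1,1)@(3, 3): e=[12,11,30] → X
    (3,1)@(7, 3): e=[40,19,-6] → .
    (1,2)@(3, 5): e=[8,25,20] → X
    (3,2)@(7, 5): e=[36,33,-16] → .
    (1,3)@(3, 7): e=[4,39,10] → X
    (2,3)@(5, 7): e=[18,43,-8] → .
    (1,4)@(3, 9): e=[0,53,0] → X  [on edge]
    (2,4)@(5, 9): e=[14,57,-18] → .
    (1,5)@(3, 11): e=[-4,67,-10] → .
  covered (8 px):
    . . X X . . . . . .
    . X X . . . . . . .
    . X X . . . . . . .
    . X . . . . . . . .
    . X . . . . . . . .
    . . . . . . . . . .
T2:
  2·area = 56
  edge (20, 8)→(14, 10): d=(-6,2) inclusive
  edge (14, 10)→(10, 2): d=(-4,-8) inclusive
  edge (10, 2)→(20, 8): d=(10,6) inclusive
    (5,1)@(11, 3): e=[48,4,4] → X
    (6,1)@(13, 3): e=[44,20,-8] → .
    (5,2)@(11, 5): e=[36,-4,24] → .
    (6,2)@(13, 5): e=[32,12,12] → X
    (7,2)@(15, 5): e=[28,28,0] → X  [on edge]
    (8,2)@(17, 5): e=[24,44,-12] → .
    (6,3)@(13, 7): e=[20,4,32] → X
    (8,3)@(17, 7): e=[12,36,8] → X
    (9,3)@(19, 7): e=[8,52,-4] → .
    (6,4)@(13, 9): e=[8,-4,52] → .
    (7,4)@(15, 9): e=[4,12,40] → X
    (8,4)@(17, 9): e=[0,28,28] → X  [on edge]
    (5,5)@(11, 11): e=[0,-28,84] → .  [on edge]
  covered (8 px):
    . . . . . . . . . .
    . . . . . X . . . .
    . . . . . . X X . .
    . . . . . . X X X .
    . . . . . . . X X .
    . . . . . . . . . .
T3:
  2·area = 68  (B↔C swapped to make it positive)
  edge (8, 8)→(0, 6): d=(-8,-2) inclusive
  edge (0, 6)→(18, 2): d=(18,-4) inclusive
  edge (18, 2)→(8, 8): d=(-10,6) inclusive
    (7,1)@(15, 3): e=[54,6,8] → X
    (8,1)@(17, 3): e=[58,14,-4] → .
    (2,2)@(5, 5): e=[18,2,48] → X
    (3,2)@(7, 5): e=[22,10,36] → X
    (4,2)@(9, 5): e=[26,18,24] → X
    (5,2)@(11, 5): e=[30,26,12] → X
    (6,2)@(13, 5): e=[34,34,0] → X  [on edge]
    (7,2)@(15, 5): e=[38,42,-12] → .
    (2,3)@(5, 7): e=[2,38,28] → X
    (5,3)@(11, 7): e=[14,62,-8] → .
    (6,3)@(13, 7): e=[18,70,-20] → .
    (2,4)@(5, 9): e=[-14,74,8] → .
    (1,5)@(3, 11): e=[-34,102,0] → .  [on edge]
  covered (9 px):
    . . . . . . . . . .
    . . . . . . . X . .
    . . X X X X X . . .
    . . X X X . . . . .
    . . . . . . . . . .
    . . . . . . . . . .

Final: [[5,1],[6,2],[7,2],[6,3],[7,3],[8,3],[7,4],[8,4]]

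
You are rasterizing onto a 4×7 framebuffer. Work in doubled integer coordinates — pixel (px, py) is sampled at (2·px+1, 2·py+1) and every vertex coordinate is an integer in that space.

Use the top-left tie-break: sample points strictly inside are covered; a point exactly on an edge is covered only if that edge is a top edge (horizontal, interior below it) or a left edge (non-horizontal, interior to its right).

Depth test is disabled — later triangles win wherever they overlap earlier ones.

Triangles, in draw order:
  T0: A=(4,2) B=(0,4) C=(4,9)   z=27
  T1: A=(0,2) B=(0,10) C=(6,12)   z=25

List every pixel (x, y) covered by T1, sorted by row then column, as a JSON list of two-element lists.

T0:
  2·area = 28  (B↔C swapped to make it positive)
  edge (4, 2)→(4, 9): d=(0,7) right/bottom  bias=-1
  edge (4, 9)→(0, 4): d=(-4,-5) top-left  bias=+0
  edge (0, 4)→(4, 2): d=(4,-2) top-left  bias=+0
    (1,1)@(3, 3): e=[7,19,2] → █
    (2,1)@(5, 3): e=[-7,29,6] → ·
    (0,2)@(1, 5): e=[21,1,6] → █
    (2,2)@(5, 5): e=[-7,21,14] → ·
    (0,3)@(1, 7): e=[21,-7,14] → ·
    (1,3)@(3, 7): e=[7,3,18] → █
    (2,3)@(5, 7): e=[-7,13,22] → ·
    (1,4)@(3, 9): e=[7,-5,26] → ·
  covered (4 px):
    · · · ·
    · █ · ·
    █ █ · ·
    · █ · ·
    · · · ·
    · · · ·
    · · · ·
T1:
  2·area = 48  (B↔C swapped to make it positive)
  edge (0, 2)→(6, 12): d=(6,10) right/bottom  bias=-1
  edge (6, 12)→(0, 10): d=(-6,-2) top-left  bias=+0
  edge (0, 10)→(0, 2): d=(0,-8) top-left  bias=+0
    (0,2)@(1, 5): e=[8,32,8] → █
    (1,2)@(3, 5): e=[-12,36,24] → ·
    (0,3)@(1, 7): e=[20,20,8] → █
    (1,3)@(3, 7): e=[0,24,24] → ·  [on edge]
    (0,4)@(1, 9): e=[32,8,8] → █
    (1,4)@(3, 9): e=[12,12,24] → █
    (2,4)@(5, 9): e=[-8,16,40] → ·
    (0,5)@(1, 11): e=[44,-4,8] → ·
    (1,5)@(3, 11): e=[24,0,24] → █  [on edge]
    (2,5)@(5, 11): e=[4,4,40] → █
    (3,5)@(7, 11): e=[-16,8,56] → ·
    (1,6)@(3, 13): e=[36,-12,24] → ·
  covered (6 px):
    · · · ·
    · · · ·
    █ · · ·
    █ · · ·
    █ █ · ·
    · █ █ ·
    · · · ·

Final: [[0,2],[0,3],[0,4],[1,4],[1,5],[2,5]]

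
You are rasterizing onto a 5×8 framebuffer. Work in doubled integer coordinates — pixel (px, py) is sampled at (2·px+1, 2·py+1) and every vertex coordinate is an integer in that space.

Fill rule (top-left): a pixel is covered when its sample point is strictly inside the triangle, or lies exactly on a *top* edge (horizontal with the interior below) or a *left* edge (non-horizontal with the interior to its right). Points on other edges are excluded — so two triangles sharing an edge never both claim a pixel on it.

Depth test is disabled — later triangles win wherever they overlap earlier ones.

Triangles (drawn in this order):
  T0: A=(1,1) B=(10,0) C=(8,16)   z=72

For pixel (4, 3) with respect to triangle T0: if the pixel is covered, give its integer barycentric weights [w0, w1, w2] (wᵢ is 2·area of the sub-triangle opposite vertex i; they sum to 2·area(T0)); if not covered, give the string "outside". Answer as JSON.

T0:
  2·area = 142
  edge (1, 1)→(10, 0): d=(9,-1) top-left  bias=+0
  edge (10, 0)→(8, 16): d=(-2,16) right/bottom  bias=-1
  edge (8, 16)→(1, 1): d=(-7,-15) top-left  bias=+0
    (0,0)@(1, 1): e=[0,142,0] → █  [on edge]
    (1,0)@(3, 1): e=[2,110,30] → █
    (2,0)@(5, 1): e=[4,78,60] → █
    (3,0)@(7, 1): e=[6,46,90] → █
    (4,0)@(9, 1): e=[8,14,120] → █
    (0,1)@(1, 3): e=[18,138,-14] → ·
    (1,1)@(3, 3): e=[20,106,16] → █
    (1,2)@(3, 5): e=[38,102,2] → █
    (1,3)@(3, 7): e=[56,98,-12] → ·
    (2,3)@(5, 7): e=[58,66,18] → █
    (2,4)@(5, 9): e=[76,62,4] → █
    (4,4)@(9, 9): e=[80,-2,64] → ·
  covered (20 px):
    █ █ █ █ █
    · █ █ █ █
    · █ █ █ █
    · · █ █ █
    · · █ █ ·
    · · · █ ·
    · · · █ ·
    · · · · ·

Final: [2,78,62]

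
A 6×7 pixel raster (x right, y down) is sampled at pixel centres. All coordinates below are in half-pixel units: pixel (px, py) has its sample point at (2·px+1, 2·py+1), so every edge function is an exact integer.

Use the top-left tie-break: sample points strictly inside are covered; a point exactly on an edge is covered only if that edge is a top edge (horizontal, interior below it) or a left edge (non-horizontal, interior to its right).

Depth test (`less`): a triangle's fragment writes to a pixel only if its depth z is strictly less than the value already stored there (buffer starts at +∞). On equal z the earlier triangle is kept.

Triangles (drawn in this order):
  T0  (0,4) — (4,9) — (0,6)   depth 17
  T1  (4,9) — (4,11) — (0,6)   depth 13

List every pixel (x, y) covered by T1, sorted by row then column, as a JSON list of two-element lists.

T0:
  2·area = 8
  edge (0, 4)→(4, 9): d=(4,5) right/bottom  bias=-1
  edge (4, 9)→(0, 6): d=(-4,-3) top-left  bias=+0
  edge (0, 6)→(0, 4): d=(0,-2) top-left  bias=+0
  covered (0 px):
    · · · · · ·
    · · · · · ·
    · · · · · ·
    · · · · · ·
    · · · · · ·
    · · · · · ·
    · · · · · ·
T1:
  2·area = 8
  edge (4, 9)→(4, 11): d=(0,2) right/bottom  bias=-1
  edge (4, 11)→(0, 6): d=(-4,-5) top-left  bias=+0
  edge (0, 6)→(4, 9): d=(4,3) right/bottom  bias=-1
    (0,3)@(1, 7): e=[6,1,1] → #
    (1,3)@(3, 7): e=[2,11,-5] → ·
    (0,4)@(1, 9): e=[6,-7,9] → ·
    (1,4)@(3, 9): e=[2,3,3] → #
    (2,4)@(5, 9): e=[-2,13,-3] → ·
    (1,5)@(3, 11): e=[2,-5,11] → ·
  covered (2 px):
    · · · · · ·
    · · · · · ·
    · · · · · ·
    # · · · · ·
    · # · · · ·
    · · · · · ·
    · · · · · ·

Final: [[0,3],[1,4]]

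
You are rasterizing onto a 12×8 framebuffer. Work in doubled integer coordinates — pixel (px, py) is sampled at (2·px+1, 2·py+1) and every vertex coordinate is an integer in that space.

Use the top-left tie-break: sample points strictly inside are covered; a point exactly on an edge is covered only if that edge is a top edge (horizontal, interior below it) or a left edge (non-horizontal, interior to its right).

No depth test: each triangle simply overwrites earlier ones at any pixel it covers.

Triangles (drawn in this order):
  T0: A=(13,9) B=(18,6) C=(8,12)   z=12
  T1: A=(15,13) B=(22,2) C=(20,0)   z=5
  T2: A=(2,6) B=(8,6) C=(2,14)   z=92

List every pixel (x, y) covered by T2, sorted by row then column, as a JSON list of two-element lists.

T0:
  degenerate (2·area = 0) — covers nothing
T1:
  2·area = 36  (B↔C swapped to make it positive)
  edge (15, 13)→(20, 0): d=(5,-13) top-left  bias=+0
  edge (20, 0)→(22, 2): d=(2,2) right/bottom  bias=-1
  edge (22, 2)→(15, 13): d=(-7,11) right/bottom  bias=-1
    (10,0)@(21, 1): e=[18,0,18] → ·  [on edge]
    (9,1)@(19, 3): e=[2,8,26] → #
    (10,1)@(21, 3): e=[28,4,4] → #
    (11,1)@(23, 3): e=[54,0,-18] → ·  [on edge]
    (9,2)@(19, 5): e=[12,12,12] → #
    (10,2)@(21, 5): e=[38,8,-10] → ·
    (9,3)@(19, 7): e=[22,16,-2] → ·
    (8,4)@(17, 9): e=[6,24,6] → #
    (9,4)@(19, 9): e=[32,20,-16] → ·
    (8,5)@(17, 11): e=[16,28,-8] → ·
    (7,6)@(15, 13): e=[0,36,0] → ·  [on edge]
  covered (4 px):
    · · · · · · · · · · · ·
    · · · · · · · · · # # ·
    · · · · · · · · · # · ·
    · · · · · · · · · · · ·
    · · · · · · · · # · · ·
    · · · · · · · · · · · ·
    · · · · · · · · · · · ·
    · · · · · · · · · · · ·
T2:
  2·area = 48
  edge (2, 6)→(8, 6): d=(6,0) top-left  bias=+0
  edge (8, 6)→(2, 14): d=(-6,8) right/bottom  bias=-1
  edge (2, 14)→(2, 6): d=(0,-8) top-left  bias=+0
    (1,3)@(3, 7): e=[6,34,8] → #
    (2,3)@(5, 7): e=[6,18,24] → #
    (3,3)@(7, 7): e=[6,2,40] → #
    (4,3)@(9, 7): e=[6,-14,56] → ·
    (1,4)@(3, 9): e=[18,22,8] → #
    (3,4)@(7, 9): e=[18,-10,40] → ·
    (1,5)@(3, 11): e=[30,10,8] → #
    (2,5)@(5, 11): e=[30,-6,24] → ·
    (1,6)@(3, 13): e=[42,-2,8] → ·
  covered (6 px):
    · · · · · · · · · · · ·
    · · · · · · · · · · · ·
    · · · · · · · · · · · ·
    · # # # · · · · · · · ·
    · # # · · · · · · · · ·
    · # · · · · · · · · · ·
    · · · · · · · · · · · ·
    · · · · · · · · · · · ·

Answer: [[1,3],[2,3],[3,3],[1,4],[2,4],[1,5]]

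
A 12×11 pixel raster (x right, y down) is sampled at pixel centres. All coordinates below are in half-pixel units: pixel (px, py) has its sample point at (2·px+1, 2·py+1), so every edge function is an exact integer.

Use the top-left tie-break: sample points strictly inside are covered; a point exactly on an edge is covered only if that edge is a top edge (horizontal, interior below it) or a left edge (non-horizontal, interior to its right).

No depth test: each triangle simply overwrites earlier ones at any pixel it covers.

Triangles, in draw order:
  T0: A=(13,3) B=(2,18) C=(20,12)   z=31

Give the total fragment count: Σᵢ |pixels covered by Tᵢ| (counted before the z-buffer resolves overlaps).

T0:
  2·area = 204  (B↔C swapped to make it positive)
  edge (13, 3)→(20, 12): d=(7,9) right/bottom  bias=-1
  edge (20, 12)→(2, 18): d=(-18,6) right/bottom  bias=-1
  edge (2, 18)→(13, 3): d=(11,-15) top-left  bias=+0
    (6,1)@(13, 3): e=[0,204,0] → ·  [on edge]
    (6,2)@(13, 5): e=[14,168,22] → #
    (7,2)@(15, 5): e=[-4,156,52] → ·
    (5,3)@(11, 7): e=[46,144,14] → #
    (7,3)@(15, 7): e=[10,120,74] → #
    (8,3)@(17, 7): e=[-8,108,104] → ·
    (4,4)@(9, 9): e=[78,120,6] → #
    (8,4)@(17, 9): e=[6,72,126] → #
    (9,4)@(19, 9): e=[-12,60,156] → ·
    (4,5)@(9, 11): e=[92,84,28] → #
    (9,5)@(19, 11): e=[2,24,178] → #
    (10,5)@(21, 11): e=[-16,12,208] → ·
    (11,5)@(23, 11): e=[-34,0,238] → ·  [on edge]
    (8,6)@(17, 13): e=[34,0,170] → ·  [on edge]
    (5,7)@(11, 15): e=[102,0,102] → ·  [on edge]
    (2,8)@(5, 17): e=[170,0,34] → ·  [on edge]
  covered (24 px):
    · · · · · · · · · · · ·
    · · · · · · · · · · · ·
    · · · · · · # · · · · ·
    · · · · · # # # · · · ·
    · · · · # # # # # · · ·
    · · · · # # # # # # · ·
    · · · # # # # # · · · ·
    · · # # # · · · · · · ·
    · # · · · · · · · · · ·
    · · · · · · · · · · · ·
    · · · · · · · · · · · ·

Answer: 24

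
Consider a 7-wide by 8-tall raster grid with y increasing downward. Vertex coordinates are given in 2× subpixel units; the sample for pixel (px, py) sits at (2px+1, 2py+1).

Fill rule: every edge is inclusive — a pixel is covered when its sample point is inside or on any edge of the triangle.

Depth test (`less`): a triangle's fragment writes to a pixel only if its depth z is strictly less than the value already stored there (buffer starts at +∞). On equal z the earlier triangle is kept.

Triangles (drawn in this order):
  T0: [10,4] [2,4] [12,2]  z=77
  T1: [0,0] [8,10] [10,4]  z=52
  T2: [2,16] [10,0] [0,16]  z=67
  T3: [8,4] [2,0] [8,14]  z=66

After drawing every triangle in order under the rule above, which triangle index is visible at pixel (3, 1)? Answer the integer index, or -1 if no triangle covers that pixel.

T0:
  2·area = 16
  edge (10, 4)→(2, 4): d=(-8,0) inclusive
  edge (2, 4)→(12, 2): d=(10,-2) inclusive
  edge (12, 2)→(10, 4): d=(-2,2) inclusive
    (6,0)@(13, 1): e=[24,-8,0] → ·  [on edge]
    (3,1)@(7, 3): e=[8,0,8] → #  [on edge]
    (4,1)@(9, 3): e=[8,4,4] → #
    (5,1)@(11, 3): e=[8,8,0] → #  [on edge]
    (6,1)@(13, 3): e=[8,12,-4] → ·
    (3,2)@(7, 5): e=[-8,20,4] → ·
    (4,2)@(9, 5): e=[-8,24,0] → ·  [on edge]
    (5,2)@(11, 5): e=[-8,28,-4] → ·
    (3,3)@(7, 7): e=[-24,40,0] → ·  [on edge]
    (2,4)@(5, 9): e=[-40,56,0] → ·  [on edge]
    (1,5)@(3, 11): e=[-56,72,0] → ·  [on edge]
    (0,6)@(1, 13): e=[-72,88,0] → ·  [on edge]
  covered (3 px):
    · · · · · · ·
    · · · # # # ·
    · · · · · · ·
    · · · · · · ·
    · · · · · · ·
    · · · · · · ·
    · · · · · · ·
    · · · · · · ·
T1:
  2·area = 68  (B↔C swapped to make it positive)
  edge (0, 0)→(10, 4): d=(10,4) inclusive
  edge (10, 4)→(8, 10): d=(-2,6) inclusive
  edge (8, 10)→(0, 0): d=(-8,-10) inclusive
    (0,0)@(1, 1): e=[6,60,2] → #
    (1,0)@(3, 1): e=[-2,48,22] → ·
    (5,0)@(11, 1): e=[-34,0,102] → ·  [on edge]
    (0,1)@(1, 3): e=[26,56,-14] → ·
    (1,1)@(3, 3): e=[18,44,6] → #
    (2,1)@(5, 3): e=[10,32,26] → #
    (3,1)@(7, 3): e=[2,20,46] → #
    (4,1)@(9, 3): e=[-6,8,66] → ·
    (1,2)@(3, 5): e=[38,40,-10] → ·
    (2,2)@(5, 5): e=[30,28,10] → #
    (4,2)@(9, 5): e=[14,4,50] → #
    (5,2)@(11, 5): e=[6,-8,70] → ·
    (4,3)@(9, 7): e=[34,0,34] → #  [on edge]
    (3,6)@(7, 13): e=[102,0,-34] → ·  [on edge]
  covered (9 px):
    # · · · · · ·
    · # # # · · ·
    · · # # # · ·
    · · · # # · ·
    · · · · · · ·
    · · · · · · ·
    · · · · · · ·
    · · · · · · ·
T2:
  2·area = 32  (B↔C swapped to make it positive)
  edge (2, 16)→(0, 16): d=(-2,0) inclusive
  edge (0, 16)→(10, 0): d=(10,-16) inclusive
  edge (10, 0)→(2, 16): d=(-8,16) inclusive
    (3,2)@(7, 5): e=[22,2,8] → #
    (4,2)@(9, 5): e=[22,34,-24] → ·
    (3,3)@(7, 7): e=[18,22,-8] → ·
    (2,4)@(5, 9): e=[14,10,8] → #
    (3,4)@(7, 9): e=[14,42,-24] → ·
    (2,5)@(5, 11): e=[10,30,-8] → ·
    (1,6)@(3, 13): e=[6,18,8] → #
    (2,6)@(5, 13): e=[6,50,-24] → ·
    (0,7)@(1, 15): e=[2,6,24] → #
    (1,7)@(3, 15): e=[2,38,-8] → ·
  covered (4 px):
    · · · · · · ·
    · · · · · · ·
    · · · # · · ·
    · · · · · · ·
    · · # · · · ·
    · · · · · · ·
    · # · · · · ·
    # · · · · · ·
T3:
  2·area = 60  (B↔C swapped to make it positive)
  edge (8, 4)→(8, 14): d=(0,10) inclusive
  edge (8, 14)→(2, 0): d=(-6,-14) inclusive
  edge (2, 0)→(8, 4): d=(6,4) inclusive
    (1,0)@(3, 1): e=[50,8,2] → #
    (2,0)@(5, 1): e=[30,36,-6] → ·
    (1,1)@(3, 3): e=[50,-4,14] → ·
    (2,1)@(5, 3): e=[30,24,6] → #
    (3,1)@(7, 3): e=[10,52,-2] → ·
    (2,2)@(5, 5): e=[30,12,18] → #
    (3,2)@(7, 5): e=[10,40,10] → #
    (4,2)@(9, 5): e=[-10,68,2] → ·
    (2,3)@(5, 7): e=[30,0,30] → #  [on edge]
    (4,3)@(9, 7): e=[-10,56,14] → ·
    (2,4)@(5, 9): e=[30,-12,42] → ·
    (3,4)@(7, 9): e=[10,16,34] → #
  covered (8 px):
    · # · · · · ·
    · · # · · · ·
    · · # # · · ·
    · · # # · · ·
    · · · # · · ·
    · · · # · · ·
    · · · · · · ·
    · · · · · · ·

Z-buffer (winner per pixel, '.' = empty):
  1 3 . . . . .
  . 1 1 1 0 0 .
  . . 1 1 1 . .
  . . 3 1 1 . .
  . . 2 3 . . .
  . . . 3 . . .
  . 2 . . . . .
  2 . . . . . .

Answer: 1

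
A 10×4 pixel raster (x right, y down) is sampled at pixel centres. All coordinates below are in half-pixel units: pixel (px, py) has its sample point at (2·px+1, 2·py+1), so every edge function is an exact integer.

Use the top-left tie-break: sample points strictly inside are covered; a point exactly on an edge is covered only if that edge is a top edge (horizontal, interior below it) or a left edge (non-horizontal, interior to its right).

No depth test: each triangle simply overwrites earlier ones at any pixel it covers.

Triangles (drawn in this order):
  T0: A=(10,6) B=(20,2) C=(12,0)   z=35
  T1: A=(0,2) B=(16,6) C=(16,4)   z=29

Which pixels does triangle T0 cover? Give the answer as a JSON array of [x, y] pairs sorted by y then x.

T0:
  2·area = 52  (B↔C swapped to make it positive)
  edge (10, 6)→(12, 0): d=(2,-6) top-left  bias=+0
  edge (12, 0)→(20, 2): d=(8,2) right/bottom  bias=-1
  edge (20, 2)→(10, 6): d=(-10,4) right/bottom  bias=-1
    (6,0)@(13, 1): e=[8,6,38] → █
    (7,0)@(15, 1): e=[20,2,30] → █
    (8,0)@(17, 1): e=[32,-2,22] → ·
    (5,1)@(11, 3): e=[0,26,26] → █  [on edge]
    (8,1)@(17, 3): e=[36,14,2] → █
    (9,1)@(19, 3): e=[48,10,-6] → ·
    (5,2)@(11, 5): e=[4,42,6] → █
    (6,2)@(13, 5): e=[16,38,-2] → ·
    (7,2)@(15, 5): e=[28,34,-10] → ·
    (8,2)@(17, 5): e=[40,30,-18] → ·
    (5,3)@(11, 7): e=[8,58,-14] → ·
  covered (7 px):
    · · · · · · █ █ · ·
    · · · · · █ █ █ █ ·
    · · · · · █ · · · ·
    · · · · · · · · · ·
T1:
  2·area = 32  (B↔C swapped to make it positive)
  edge (0, 2)→(16, 4): d=(16,2) right/bottom  bias=-1
  edge (16, 4)→(16, 6): d=(0,2) right/bottom  bias=-1
  edge (16, 6)→(0, 2): d=(-16,-4) top-left  bias=+0
    (2,1)@(5, 3): e=[6,22,4] → █
    (3,1)@(7, 3): e=[2,18,12] → █
    (4,1)@(9, 3): e=[-2,14,20] → ·
    (2,2)@(5, 5): e=[38,22,-28] → ·
    (3,2)@(7, 5): e=[34,18,-20] → ·
    (6,2)@(13, 5): e=[22,6,4] → █
    (7,2)@(15, 5): e=[18,2,12] → █
    (8,2)@(17, 5): e=[14,-2,20] → ·
    (6,3)@(13, 7): e=[54,6,-28] → ·
    (7,3)@(15, 7): e=[50,2,-20] → ·
  covered (4 px):
    · · · · · · · · · ·
    · · █ █ · · · · · ·
    · · · · · · █ █ · ·
    · · · · · · · · · ·

Result: [[6,0],[7,0],[5,1],[6,1],[7,1],[8,1],[5,2]]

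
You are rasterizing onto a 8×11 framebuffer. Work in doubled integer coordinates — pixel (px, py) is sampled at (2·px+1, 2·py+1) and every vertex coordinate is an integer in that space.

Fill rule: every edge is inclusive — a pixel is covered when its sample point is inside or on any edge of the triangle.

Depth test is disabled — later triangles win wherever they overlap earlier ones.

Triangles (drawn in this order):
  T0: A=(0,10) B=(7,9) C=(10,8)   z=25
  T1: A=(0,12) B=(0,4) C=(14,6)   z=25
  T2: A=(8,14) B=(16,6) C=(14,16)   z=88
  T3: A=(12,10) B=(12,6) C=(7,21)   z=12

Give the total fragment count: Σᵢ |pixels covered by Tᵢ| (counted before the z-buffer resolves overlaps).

T0:
  2·area = 4  (B↔C swapped to make it positive)
  edge (0, 10)→(10, 8): d=(10,-2) inclusive
  edge (10, 8)→(7, 9): d=(-3,1) inclusive
  edge (7, 9)→(0, 10): d=(-7,1) inclusive
    (6,3)@(13, 7): e=[-4,0,8] → .  [on edge]
    (7,3)@(15, 7): e=[0,-2,6] → .  [on edge]
    (2,4)@(5, 9): e=[0,2,2] → X  [on edge]
    (3,4)@(7, 9): e=[4,0,0] → X  [on edge]
    (4,4)@(9, 9): e=[8,-2,-2] → .
    (0,5)@(1, 11): e=[12,0,-8] → .  [on edge]
    (2,5)@(5, 11): e=[20,-4,-12] → .
    (3,5)@(7, 11): e=[24,-6,-14] → .
  covered (2 px):
    . . . . . . . .
    . . . . . . . .
    . . . . . . . .
    . . . . . . . .
    . . X X . . . .
    . . . . . . . .
    . . . . . . . .
    . . . . . . . .
    . . . . . . . .
    . . . . . . . .
    . . . . . . . .
T1:
  2·area = 112
  edge (0, 12)→(0, 4): d=(0,-8) inclusive
  edge (0, 4)→(14, 6): d=(14,2) inclusive
  edge (14, 6)→(0, 12): d=(-14,6) inclusive
    (0,2)@(1, 5): e=[8,12,92] → X
    (1,2)@(3, 5): e=[24,8,80] → X
    (2,2)@(5, 5): e=[40,4,68] → X
    (3,2)@(7, 5): e=[56,0,56] → X  [on edge]
    (4,2)@(9, 5): e=[72,-4,44] → .
    (0,3)@(1, 7): e=[8,40,64] → X
    (4,3)@(9, 7): e=[72,24,16] → X
    (5,3)@(11, 7): e=[88,20,4] → X
    (6,3)@(13, 7): e=[104,16,-8] → .
    (0,4)@(1, 9): e=[8,68,36] → X
    (3,4)@(7, 9): e=[56,56,0] → X  [on edge]
    (4,4)@(9, 9): e=[72,52,-12] → .
  covered (15 px):
    . . . . . . . .
    . . . . . . . .
    X X X X . . . .
    X X X X X X . .
    X X X X . . . .
    X . . . . . . .
    . . . . . . . .
    . . . . . . . .
    . . . . . . . .
    . . . . . . . .
    . . . . . . . .
T2:
  2·area = 64
  edge (8, 14)→(16, 6): d=(8,-8) inclusive
  edge (16, 6)→(14, 16): d=(-2,10) inclusive
  edge (14, 16)→(8, 14): d=(-6,-2) inclusive
    (7,3)@(15, 7): e=[0,8,56] → X  [on edge]
    (6,4)@(13, 9): e=[0,24,40] → X  [on edge]
    (5,5)@(11, 11): e=[0,40,24] → X  [on edge]
    (7,5)@(15, 11): e=[32,0,32] → X  [on edge]
    (2,6)@(5, 13): e=[-32,96,0] → .  [on edge]
    (4,6)@(9, 13): e=[0,56,8] → X  [on edge]
    (7,6)@(15, 13): e=[48,-4,20] → .
    (3,7)@(7, 15): e=[0,72,-8] → .  [on edge]
    (4,7)@(9, 15): e=[16,52,-4] → .
    (5,7)@(11, 15): e=[32,32,0] → X  [on edge]
    (7,7)@(15, 15): e=[64,-8,8] → .
    (2,8)@(5, 17): e=[0,88,-24] → .  [on edge]
    (1,9)@(3, 19): e=[0,104,-40] → .  [on edge]
    (0,10)@(1, 21): e=[0,120,-56] → .  [on edge]
    (6,10)@(13, 21): e=[96,0,-32] → .  [on edge]
  covered (11 px):
    . . . . . . . .
    . . . . . . . .
    . . . . . . . .
    . . . . . . . X
    . . . . . . X X
    . . . . . X X X
    . . . . X X X .
    . . . . . X X .
    . . . . . . . .
    . . . . . . . .
    . . . . . . . .
T3:
  2·area = 20  (B↔C swapped to make it positive)
  edge (12, 10)→(7, 21): d=(-5,11) inclusive
  edge (7, 21)→(12, 6): d=(5,-15) inclusive
  edge (12, 6)→(12, 10): d=(0,4) inclusive
    (6,1)@(13, 3): e=[24,0,-4] → .  [on edge]
    (5,4)@(11, 9): e=[16,0,4] → X  [on edge]
    (6,4)@(13, 9): e=[-6,30,-4] → .
    (5,5)@(11, 11): e=[6,10,4] → X
    (6,5)@(13, 11): e=[-16,40,-4] → .
    (5,6)@(11, 13): e=[-4,20,4] → .
    (4,7)@(9, 15): e=[8,0,12] → X  [on edge]
    (5,7)@(11, 15): e=[-14,30,4] → .
    (4,8)@(9, 17): e=[-2,10,12] → .
    (3,10)@(7, 21): e=[0,0,20] → X  [on edge]
    (4,10)@(9, 21): e=[-22,30,12] → .
  covered (4 px):
    . . . . . . . .
    . . . . . . . .
    . . . . . . . .
    . . . . . . . .
    . . . . . X . .
    . . . . . X . .
    . . . . . . . .
    . . . . X . . .
    . . . . . . . .
    . . . . . . . .
    . . . X . . . .

Answer: 32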